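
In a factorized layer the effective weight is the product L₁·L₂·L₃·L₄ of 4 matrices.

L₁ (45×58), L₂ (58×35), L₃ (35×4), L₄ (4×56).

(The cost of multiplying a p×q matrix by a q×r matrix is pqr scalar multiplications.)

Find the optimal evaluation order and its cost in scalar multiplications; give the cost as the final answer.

Adjacent pairs: L₁L₂ = 45·58·35 = 91350; L₂L₃ = 58·35·4 = 8120; L₃L₄ = 35·4·56 = 7840.
Length 3: L₁..L₃: k=1: 0+8120+45·58·4=18560; k=2: 91350+0+45·35·4=97650 → min 18560 | L₂..L₄: k=2: 0+7840+58·35·56=121520; k=3: 8120+0+58·4·56=21112 → min 21112.
Length 4: L₁..L₄: k=1: 0+21112+45·58·56=167272; k=2: 91350+7840+45·35·56=187390; k=3: 18560+0+45·4·56=28640 → min 28640.
Optimal parenthesization: ((L₁·(L₂·L₃))·L₄) with cost 28640.

28640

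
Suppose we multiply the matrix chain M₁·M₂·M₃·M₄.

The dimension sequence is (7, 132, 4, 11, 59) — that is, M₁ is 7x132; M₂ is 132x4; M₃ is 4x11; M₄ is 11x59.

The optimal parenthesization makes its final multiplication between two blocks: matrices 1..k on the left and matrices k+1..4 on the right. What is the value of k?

Adjacent pairs: M₁M₂ = 7·132·4 = 3696; M₂M₃ = 132·4·11 = 5808; M₃M₄ = 4·11·59 = 2596.
Length 3: M₁..M₃: k=1: 0+5808+7·132·11=15972; k=2: 3696+0+7·4·11=4004 → min 4004 | M₂..M₄: k=2: 0+2596+132·4·59=33748; k=3: 5808+0+132·11·59=91476 → min 33748.
Top-level splits: k=1: (M₁..M₁)·(M₂..M₄) → 0+33748+7·132·59 = 88264; k=2: (M₁..M₂)·(M₃..M₄) → 3696+2596+7·4·59 = 7944; k=3: (M₁..M₃)·(M₄..M₄) → 4004+0+7·11·59 = 8547.
Best split is after M₂, i.e. k = 2.

2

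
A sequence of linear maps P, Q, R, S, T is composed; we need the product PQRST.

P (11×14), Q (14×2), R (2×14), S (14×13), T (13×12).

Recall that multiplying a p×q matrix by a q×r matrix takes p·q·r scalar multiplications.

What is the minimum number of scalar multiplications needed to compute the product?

Adjacent pairs: PQ = 11·14·2 = 308; QR = 14·2·14 = 392; RS = 2·14·13 = 364; ST = 14·13·12 = 2184.
Length 3: P..R: k=1: 0+392+11·14·14=2548; k=2: 308+0+11·2·14=616 → min 616 | Q..S: k=2: 0+364+14·2·13=728; k=3: 392+0+14·14·13=2940 → min 728 | R..T: k=3: 0+2184+2·14·12=2520; k=4: 364+0+2·13·12=676 → min 676.
Length 4: P..S: k=1: 0+728+11·14·13=2730; k=2: 308+364+11·2·13=958; k=3: 616+0+11·14·13=2618 → min 958 | Q..T: k=2: 0+676+14·2·12=1012; k=3: 392+2184+14·14·12=4928; k=4: 728+0+14·13·12=2912 → min 1012.
Length 5: P..T: k=1: 0+1012+11·14·12=2860; k=2: 308+676+11·2·12=1248; k=3: 616+2184+11·14·12=4648; k=4: 958+0+11·13·12=2674 → min 1248.
Optimal order: ((PQ)((RS)T)) with cost 1248.

1248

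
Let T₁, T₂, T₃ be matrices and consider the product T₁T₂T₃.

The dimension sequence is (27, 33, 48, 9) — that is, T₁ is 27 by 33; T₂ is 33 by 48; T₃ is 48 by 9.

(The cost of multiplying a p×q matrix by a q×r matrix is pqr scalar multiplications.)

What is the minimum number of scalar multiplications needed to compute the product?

Order (T₁(T₂T₃)): (T₂T₃): 33×48 by 48×9 → 33×9, cost 33·48·9 = 14256; (T₁(T₂T₃)): 27×33 by 33×9 → 27×9, cost 27·33·9 = 8019; cumulative 22275. Total 22275.
Order ((T₁T₂)T₃): (T₁T₂): 27×33 by 33×48 → 27×48, cost 27·33·48 = 42768; ((T₁T₂)T₃): 27×48 by 48×9 → 27×9, cost 27·48·9 = 11664; cumulative 54432. Total 54432.
Minimum: 22275.

22275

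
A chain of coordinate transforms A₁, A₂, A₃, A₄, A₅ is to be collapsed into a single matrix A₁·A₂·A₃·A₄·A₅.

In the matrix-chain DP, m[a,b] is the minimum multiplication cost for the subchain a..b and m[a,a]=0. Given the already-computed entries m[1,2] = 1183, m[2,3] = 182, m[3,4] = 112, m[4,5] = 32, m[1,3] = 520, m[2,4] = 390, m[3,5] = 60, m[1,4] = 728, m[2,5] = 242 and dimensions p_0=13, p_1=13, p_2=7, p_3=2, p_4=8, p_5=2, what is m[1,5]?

580

m[1,5] = min over k∈[1,4] of m[1,k]+m[k+1,5]+p_{0}·p_k·p_{5}.
k=1: 0 + 242 + 13·13·2 = 580; k=2: 1183 + 60 + 13·7·2 = 1425; k=3: 520 + 32 + 13·2·2 = 604; k=4: 728 + 0 + 13·8·2 = 936.
Minimum: 580 at k=1.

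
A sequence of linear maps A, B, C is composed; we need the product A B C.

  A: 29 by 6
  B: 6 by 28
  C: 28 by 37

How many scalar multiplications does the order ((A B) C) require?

(A B): 29×6 by 6×28 → 29×28, cost 29·6·28 = 4872
((A B) C): 29×28 by 28×37 → 29×37, cost 29·28·37 = 30044; cumulative 34916
Total: 34916 scalar multiplications.

34916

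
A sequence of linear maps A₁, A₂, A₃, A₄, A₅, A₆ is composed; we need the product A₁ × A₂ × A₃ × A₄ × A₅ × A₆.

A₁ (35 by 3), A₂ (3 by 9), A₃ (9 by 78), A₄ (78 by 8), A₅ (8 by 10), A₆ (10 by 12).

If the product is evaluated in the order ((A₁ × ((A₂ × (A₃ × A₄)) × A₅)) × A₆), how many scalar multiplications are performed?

11322

(A₃ × A₄): 9×78 by 78×8 → 9×8, cost 9·78·8 = 5616
(A₂ × (A₃ × A₄)): 3×9 by 9×8 → 3×8, cost 3·9·8 = 216; cumulative 5832
((A₂ × (A₃ × A₄)) × A₅): 3×8 by 8×10 → 3×10, cost 3·8·10 = 240; cumulative 6072
(A₁ × ((A₂ × (A₃ × A₄)) × A₅)): 35×3 by 3×10 → 35×10, cost 35·3·10 = 1050; cumulative 7122
((A₁ × ((A₂ × (A₃ × A₄)) × A₅)) × A₆): 35×10 by 10×12 → 35×12, cost 35·10·12 = 4200; cumulative 11322
Total: 11322 scalar multiplications.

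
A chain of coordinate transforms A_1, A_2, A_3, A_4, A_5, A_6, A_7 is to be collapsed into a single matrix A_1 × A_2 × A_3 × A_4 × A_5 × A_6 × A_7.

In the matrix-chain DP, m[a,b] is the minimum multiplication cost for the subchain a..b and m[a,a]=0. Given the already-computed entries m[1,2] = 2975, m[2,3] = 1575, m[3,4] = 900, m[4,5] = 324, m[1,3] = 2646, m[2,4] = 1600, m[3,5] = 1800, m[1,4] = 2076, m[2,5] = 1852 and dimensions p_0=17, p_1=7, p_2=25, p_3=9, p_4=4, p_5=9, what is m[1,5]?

2688

m[1,5] = min over k∈[1,4] of m[1,k]+m[k+1,5]+p_{0}·p_k·p_{5}.
k=1: 0 + 1852 + 17·7·9 = 2923; k=2: 2975 + 1800 + 17·25·9 = 8600; k=3: 2646 + 324 + 17·9·9 = 4347; k=4: 2076 + 0 + 17·4·9 = 2688.
Minimum: 2688 at k=4.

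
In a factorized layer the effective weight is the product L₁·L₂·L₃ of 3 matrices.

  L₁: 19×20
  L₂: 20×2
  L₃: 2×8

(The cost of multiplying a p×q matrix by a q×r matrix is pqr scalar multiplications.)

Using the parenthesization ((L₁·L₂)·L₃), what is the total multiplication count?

1064

(L₁·L₂): 19×20 by 20×2 → 19×2, cost 19·20·2 = 760
((L₁·L₂)·L₃): 19×2 by 2×8 → 19×8, cost 19·2·8 = 304; cumulative 1064
Total: 1064 scalar multiplications.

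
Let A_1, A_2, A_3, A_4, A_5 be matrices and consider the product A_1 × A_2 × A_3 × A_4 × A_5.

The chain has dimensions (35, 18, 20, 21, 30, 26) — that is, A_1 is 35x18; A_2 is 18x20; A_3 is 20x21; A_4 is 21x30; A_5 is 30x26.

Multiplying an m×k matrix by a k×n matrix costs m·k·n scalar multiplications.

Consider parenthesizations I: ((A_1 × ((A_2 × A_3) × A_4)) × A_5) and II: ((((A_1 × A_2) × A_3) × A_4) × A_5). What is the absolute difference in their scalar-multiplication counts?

11550

Order I = ((A_1 × ((A_2 × A_3) × A_4)) × A_5): (A_2 × A_3): 18×20 by 20×21 → 18×21, cost 18·20·21 = 7560; ((A_2 × A_3) × A_4): 18×21 by 21×30 → 18×30, cost 18·21·30 = 11340; cumulative 18900; (A_1 × ((A_2 × A_3) × A_4)): 35×18 by 18×30 → 35×30, cost 35·18·30 = 18900; cumulative 37800; ((A_1 × ((A_2 × A_3) × A_4)) × A_5): 35×30 by 30×26 → 35×26, cost 35·30·26 = 27300; cumulative 65100. Total 65100.
Order II = ((((A_1 × A_2) × A_3) × A_4) × A_5): (A_1 × A_2): 35×18 by 18×20 → 35×20, cost 35·18·20 = 12600; ((A_1 × A_2) × A_3): 35×20 by 20×21 → 35×21, cost 35·20·21 = 14700; cumulative 27300; (((A_1 × A_2) × A_3) × A_4): 35×21 by 21×30 → 35×30, cost 35·21·30 = 22050; cumulative 49350; ((((A_1 × A_2) × A_3) × A_4) × A_5): 35×30 by 30×26 → 35×26, cost 35·30·26 = 27300; cumulative 76650. Total 76650.
Difference: |65100 − 76650| = 11550.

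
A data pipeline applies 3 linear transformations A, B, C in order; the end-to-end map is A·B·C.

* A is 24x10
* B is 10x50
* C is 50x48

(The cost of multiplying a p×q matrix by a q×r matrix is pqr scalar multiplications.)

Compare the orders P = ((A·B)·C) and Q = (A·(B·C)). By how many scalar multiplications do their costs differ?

34080

Order P = ((A·B)·C): (A·B): 24×10 by 10×50 → 24×50, cost 24·10·50 = 12000; ((A·B)·C): 24×50 by 50×48 → 24×48, cost 24·50·48 = 57600; cumulative 69600. Total 69600.
Order Q = (A·(B·C)): (B·C): 10×50 by 50×48 → 10×48, cost 10·50·48 = 24000; (A·(B·C)): 24×10 by 10×48 → 24×48, cost 24·10·48 = 11520; cumulative 35520. Total 35520.
Difference: |69600 − 35520| = 34080.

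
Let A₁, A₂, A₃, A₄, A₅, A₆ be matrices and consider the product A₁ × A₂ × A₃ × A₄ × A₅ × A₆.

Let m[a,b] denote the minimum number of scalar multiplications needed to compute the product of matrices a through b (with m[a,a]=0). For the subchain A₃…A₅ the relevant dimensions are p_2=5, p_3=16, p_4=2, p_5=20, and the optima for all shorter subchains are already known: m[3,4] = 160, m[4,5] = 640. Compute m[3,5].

m[3,5] = min over k∈[3,4] of m[3,k]+m[k+1,5]+p_{2}·p_k·p_{5}.
k=3: 0 + 640 + 5·16·20 = 2240; k=4: 160 + 0 + 5·2·20 = 360.
Minimum: 360 at k=4.

360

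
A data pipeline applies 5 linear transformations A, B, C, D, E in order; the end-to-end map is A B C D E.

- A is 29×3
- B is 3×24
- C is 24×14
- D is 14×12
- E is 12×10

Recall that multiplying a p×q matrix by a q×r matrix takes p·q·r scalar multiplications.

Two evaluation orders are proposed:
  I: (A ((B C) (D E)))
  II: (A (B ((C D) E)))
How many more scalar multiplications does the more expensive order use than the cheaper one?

4524

Order I = (A ((B C) (D E))): (B C): 3×24 by 24×14 → 3×14, cost 3·24·14 = 1008; (D E): 14×12 by 12×10 → 14×10, cost 14·12·10 = 1680; ((B C) (D E)): 3×14 by 14×10 → 3×10, cost 3·14·10 = 420; cumulative 3108; (A ((B C) (D E))): 29×3 by 3×10 → 29×10, cost 29·3·10 = 870; cumulative 3978. Total 3978.
Order II = (A (B ((C D) E))): (C D): 24×14 by 14×12 → 24×12, cost 24·14·12 = 4032; ((C D) E): 24×12 by 12×10 → 24×10, cost 24·12·10 = 2880; cumulative 6912; (B ((C D) E)): 3×24 by 24×10 → 3×10, cost 3·24·10 = 720; cumulative 7632; (A (B ((C D) E))): 29×3 by 3×10 → 29×10, cost 29·3·10 = 870; cumulative 8502. Total 8502.
Difference: |3978 − 8502| = 4524.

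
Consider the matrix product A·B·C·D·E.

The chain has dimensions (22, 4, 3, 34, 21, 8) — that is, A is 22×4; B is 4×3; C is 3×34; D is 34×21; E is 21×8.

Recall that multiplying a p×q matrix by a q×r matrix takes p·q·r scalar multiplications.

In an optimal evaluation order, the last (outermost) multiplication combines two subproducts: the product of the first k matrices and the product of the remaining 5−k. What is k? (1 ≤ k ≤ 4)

Adjacent pairs: AB = 22·4·3 = 264; BC = 4·3·34 = 408; CD = 3·34·21 = 2142; DE = 34·21·8 = 5712.
Length 3: A..C: k=1: 0+408+22·4·34=3400; k=2: 264+0+22·3·34=2508 → min 2508 | B..D: k=2: 0+2142+4·3·21=2394; k=3: 408+0+4·34·21=3264 → min 2394 | C..E: k=3: 0+5712+3·34·8=6528; k=4: 2142+0+3·21·8=2646 → min 2646.
Length 4: A..D: k=1: 0+2394+22·4·21=4242; k=2: 264+2142+22·3·21=3792; k=3: 2508+0+22·34·21=18216 → min 3792 | B..E: k=2: 0+2646+4·3·8=2742; k=3: 408+5712+4·34·8=7208; k=4: 2394+0+4·21·8=3066 → min 2742.
Top-level splits: k=1: (A..A)·(B..E) → 0+2742+22·4·8 = 3446; k=2: (A..B)·(C..E) → 264+2646+22·3·8 = 3438; k=3: (A..C)·(D..E) → 2508+5712+22·34·8 = 14204; k=4: (A..D)·(E..E) → 3792+0+22·21·8 = 7488.
Best split is after B, i.e. k = 2.

2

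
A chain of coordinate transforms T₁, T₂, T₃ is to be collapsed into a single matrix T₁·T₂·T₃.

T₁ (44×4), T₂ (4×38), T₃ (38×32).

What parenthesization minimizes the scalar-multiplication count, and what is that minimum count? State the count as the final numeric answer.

10496

(T₁·(T₂·T₃)): cost 10496.
((T₁·T₂)·T₃): cost 60192.
Optimal: (T₁·(T₂·T₃)) with cost 10496.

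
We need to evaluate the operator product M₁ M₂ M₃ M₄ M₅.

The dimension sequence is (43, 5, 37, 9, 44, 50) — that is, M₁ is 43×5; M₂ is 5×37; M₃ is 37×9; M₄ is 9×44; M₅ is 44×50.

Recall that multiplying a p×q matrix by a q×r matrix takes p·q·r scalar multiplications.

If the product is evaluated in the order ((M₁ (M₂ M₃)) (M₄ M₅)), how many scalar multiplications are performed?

42750

(M₂ M₃): 5×37 by 37×9 → 5×9, cost 5·37·9 = 1665
(M₁ (M₂ M₃)): 43×5 by 5×9 → 43×9, cost 43·5·9 = 1935; cumulative 3600
(M₄ M₅): 9×44 by 44×50 → 9×50, cost 9·44·50 = 19800
((M₁ (M₂ M₃)) (M₄ M₅)): 43×9 by 9×50 → 43×50, cost 43·9·50 = 19350; cumulative 42750
Total: 42750 scalar multiplications.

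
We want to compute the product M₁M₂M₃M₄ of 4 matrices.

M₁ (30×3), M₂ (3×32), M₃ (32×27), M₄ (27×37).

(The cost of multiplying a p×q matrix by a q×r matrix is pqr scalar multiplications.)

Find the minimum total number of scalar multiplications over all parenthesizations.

Adjacent pairs: M₁M₂ = 30·3·32 = 2880; M₂M₃ = 3·32·27 = 2592; M₃M₄ = 32·27·37 = 31968.
Length 3: M₁..M₃: k=1: 0+2592+30·3·27=5022; k=2: 2880+0+30·32·27=28800 → min 5022 | M₂..M₄: k=2: 0+31968+3·32·37=35520; k=3: 2592+0+3·27·37=5589 → min 5589.
Length 4: M₁..M₄: k=1: 0+5589+30·3·37=8919; k=2: 2880+31968+30·32·37=70368; k=3: 5022+0+30·27·37=34992 → min 8919.
Optimal order: (M₁((M₂M₃)M₄)) with cost 8919.

8919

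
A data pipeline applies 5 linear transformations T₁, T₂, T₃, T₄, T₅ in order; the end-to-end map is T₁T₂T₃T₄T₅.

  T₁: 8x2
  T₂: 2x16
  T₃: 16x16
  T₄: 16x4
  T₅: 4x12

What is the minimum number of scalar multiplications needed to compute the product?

Adjacent pairs: T₁T₂ = 8·2·16 = 256; T₂T₃ = 2·16·16 = 512; T₃T₄ = 16·16·4 = 1024; T₄T₅ = 16·4·12 = 768.
Length 3: T₁..T₃: k=1: 0+512+8·2·16=768; k=2: 256+0+8·16·16=2304 → min 768 | T₂..T₄: k=2: 0+1024+2·16·4=1152; k=3: 512+0+2·16·4=640 → min 640 | T₃..T₅: k=3: 0+768+16·16·12=3840; k=4: 1024+0+16·4·12=1792 → min 1792.
Length 4: T₁..T₄: k=1: 0+640+8·2·4=704; k=2: 256+1024+8·16·4=1792; k=3: 768+0+8·16·4=1280 → min 704 | T₂..T₅: k=2: 0+1792+2·16·12=2176; k=3: 512+768+2·16·12=1664; k=4: 640+0+2·4·12=736 → min 736.
Length 5: T₁..T₅: k=1: 0+736+8·2·12=928; k=2: 256+1792+8·16·12=3584; k=3: 768+768+8·16·12=3072; k=4: 704+0+8·4·12=1088 → min 928.
Optimal order: (T₁(((T₂T₃)T₄)T₅)) with cost 928.

928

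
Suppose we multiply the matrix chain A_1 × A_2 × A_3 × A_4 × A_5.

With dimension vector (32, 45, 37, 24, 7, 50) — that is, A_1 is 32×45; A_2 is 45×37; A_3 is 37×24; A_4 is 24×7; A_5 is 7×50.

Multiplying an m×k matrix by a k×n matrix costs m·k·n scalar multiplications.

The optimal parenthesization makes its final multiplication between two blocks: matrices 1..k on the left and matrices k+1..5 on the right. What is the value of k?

4

Adjacent pairs: A_1A_2 = 32·45·37 = 53280; A_2A_3 = 45·37·24 = 39960; A_3A_4 = 37·24·7 = 6216; A_4A_5 = 24·7·50 = 8400.
Length 3: A_1..A_3: k=1: 0+39960+32·45·24=74520; k=2: 53280+0+32·37·24=81696 → min 74520 | A_2..A_4: k=2: 0+6216+45·37·7=17871; k=3: 39960+0+45·24·7=47520 → min 17871 | A_3..A_5: k=3: 0+8400+37·24·50=52800; k=4: 6216+0+37·7·50=19166 → min 19166.
Length 4: A_1..A_4: k=1: 0+17871+32·45·7=27951; k=2: 53280+6216+32·37·7=67784; k=3: 74520+0+32·24·7=79896 → min 27951 | A_2..A_5: k=2: 0+19166+45·37·50=102416; k=3: 39960+8400+45·24·50=102360; k=4: 17871+0+45·7·50=33621 → min 33621.
Top-level splits: k=1: (A_1..A_1)·(A_2..A_5) → 0+33621+32·45·50 = 105621; k=2: (A_1..A_2)·(A_3..A_5) → 53280+19166+32·37·50 = 131646; k=3: (A_1..A_3)·(A_4..A_5) → 74520+8400+32·24·50 = 121320; k=4: (A_1..A_4)·(A_5..A_5) → 27951+0+32·7·50 = 39151.
Best split is after A_4, i.e. k = 4.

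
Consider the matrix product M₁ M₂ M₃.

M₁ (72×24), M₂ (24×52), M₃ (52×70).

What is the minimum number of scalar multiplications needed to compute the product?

Order (M₁ (M₂ M₃)): (M₂ M₃): 24×52 by 52×70 → 24×70, cost 24·52·70 = 87360; (M₁ (M₂ M₃)): 72×24 by 24×70 → 72×70, cost 72·24·70 = 120960; cumulative 208320. Total 208320.
Order ((M₁ M₂) M₃): (M₁ M₂): 72×24 by 24×52 → 72×52, cost 72·24·52 = 89856; ((M₁ M₂) M₃): 72×52 by 52×70 → 72×70, cost 72·52·70 = 262080; cumulative 351936. Total 351936.
Minimum: 208320.

208320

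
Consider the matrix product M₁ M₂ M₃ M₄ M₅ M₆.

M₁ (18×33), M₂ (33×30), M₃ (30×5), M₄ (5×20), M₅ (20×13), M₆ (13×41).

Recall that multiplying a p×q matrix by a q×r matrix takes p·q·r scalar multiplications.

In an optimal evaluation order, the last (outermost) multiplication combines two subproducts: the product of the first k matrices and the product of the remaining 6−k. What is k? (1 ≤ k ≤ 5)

3

Adjacent pairs: M₁M₂ = 18·33·30 = 17820; M₂M₃ = 33·30·5 = 4950; M₃M₄ = 30·5·20 = 3000; M₄M₅ = 5·20·13 = 1300; M₅M₆ = 20·13·41 = 10660.
Length 3: M₁..M₃: k=1: 0+4950+18·33·5=7920; k=2: 17820+0+18·30·5=20520 → min 7920 | M₂..M₄: k=2: 0+3000+33·30·20=22800; k=3: 4950+0+33·5·20=8250 → min 8250 | M₃..M₅: k=3: 0+1300+30·5·13=3250; k=4: 3000+0+30·20·13=10800 → min 3250 | M₄..M₆: k=4: 0+10660+5·20·41=14760; k=5: 1300+0+5·13·41=3965 → min 3965.
Length 4: M₁..M₄: k=1: 0+8250+18·33·20=20130; k=2: 17820+3000+18·30·20=31620; k=3: 7920+0+18·5·20=9720 → min 9720 | M₂..M₅: k=2: 0+3250+33·30·13=16120; k=3: 4950+1300+33·5·13=8395; k=4: 8250+0+33·20·13=16830 → min 8395 | M₃..M₆: k=3: 0+3965+30·5·41=10115; k=4: 3000+10660+30·20·41=38260; k=5: 3250+0+30·13·41=19240 → min 10115.
Length 5: M₁..M₅: k=1: 0+8395+18·33·13=16117; k=2: 17820+3250+18·30·13=28090; k=3: 7920+1300+18·5·13=10390; k=4: 9720+0+18·20·13=14400 → min 10390 | M₂..M₆: k=2: 0+10115+33·30·41=50705; k=3: 4950+3965+33·5·41=15680; k=4: 8250+10660+33·20·41=45970; k=5: 8395+0+33·13·41=25984 → min 15680.
Top-level splits: k=1: (M₁..M₁)·(M₂..M₆) → 0+15680+18·33·41 = 40034; k=2: (M₁..M₂)·(M₃..M₆) → 17820+10115+18·30·41 = 50075; k=3: (M₁..M₃)·(M₄..M₆) → 7920+3965+18·5·41 = 15575; k=4: (M₁..M₄)·(M₅..M₆) → 9720+10660+18·20·41 = 35140; k=5: (M₁..M₅)·(M₆..M₆) → 10390+0+18·13·41 = 19984.
Best split is after M₃, i.e. k = 3.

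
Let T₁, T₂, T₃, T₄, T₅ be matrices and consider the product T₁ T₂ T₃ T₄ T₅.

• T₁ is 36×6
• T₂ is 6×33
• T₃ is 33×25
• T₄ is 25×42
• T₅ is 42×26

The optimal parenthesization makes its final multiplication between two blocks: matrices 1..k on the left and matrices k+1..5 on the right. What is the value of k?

1

Adjacent pairs: T₁T₂ = 36·6·33 = 7128; T₂T₃ = 6·33·25 = 4950; T₃T₄ = 33·25·42 = 34650; T₄T₅ = 25·42·26 = 27300.
Length 3: T₁..T₃: k=1: 0+4950+36·6·25=10350; k=2: 7128+0+36·33·25=36828 → min 10350 | T₂..T₄: k=2: 0+34650+6·33·42=42966; k=3: 4950+0+6·25·42=11250 → min 11250 | T₃..T₅: k=3: 0+27300+33·25·26=48750; k=4: 34650+0+33·42·26=70686 → min 48750.
Length 4: T₁..T₄: k=1: 0+11250+36·6·42=20322; k=2: 7128+34650+36·33·42=91674; k=3: 10350+0+36·25·42=48150 → min 20322 | T₂..T₅: k=2: 0+48750+6·33·26=53898; k=3: 4950+27300+6·25·26=36150; k=4: 11250+0+6·42·26=17802 → min 17802.
Top-level splits: k=1: (T₁..T₁)·(T₂..T₅) → 0+17802+36·6·26 = 23418; k=2: (T₁..T₂)·(T₃..T₅) → 7128+48750+36·33·26 = 86766; k=3: (T₁..T₃)·(T₄..T₅) → 10350+27300+36·25·26 = 61050; k=4: (T₁..T₄)·(T₅..T₅) → 20322+0+36·42·26 = 59634.
Best split is after T₁, i.e. k = 1.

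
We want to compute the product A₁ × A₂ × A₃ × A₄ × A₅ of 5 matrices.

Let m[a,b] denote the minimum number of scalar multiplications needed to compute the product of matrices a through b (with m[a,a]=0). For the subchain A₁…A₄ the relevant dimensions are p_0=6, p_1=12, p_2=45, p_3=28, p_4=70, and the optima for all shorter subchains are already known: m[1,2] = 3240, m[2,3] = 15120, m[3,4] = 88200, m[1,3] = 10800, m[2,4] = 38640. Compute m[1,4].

m[1,4] = min over k∈[1,3] of m[1,k]+m[k+1,4]+p_{0}·p_k·p_{4}.
k=1: 0 + 38640 + 6·12·70 = 43680; k=2: 3240 + 88200 + 6·45·70 = 110340; k=3: 10800 + 0 + 6·28·70 = 22560.
Minimum: 22560 at k=3.

22560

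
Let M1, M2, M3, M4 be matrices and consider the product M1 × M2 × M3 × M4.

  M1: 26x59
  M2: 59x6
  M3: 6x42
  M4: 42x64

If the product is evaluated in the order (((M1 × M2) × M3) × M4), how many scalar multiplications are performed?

85644

(M1 × M2): 26×59 by 59×6 → 26×6, cost 26·59·6 = 9204
((M1 × M2) × M3): 26×6 by 6×42 → 26×42, cost 26·6·42 = 6552; cumulative 15756
(((M1 × M2) × M3) × M4): 26×42 by 42×64 → 26×64, cost 26·42·64 = 69888; cumulative 85644
Total: 85644 scalar multiplications.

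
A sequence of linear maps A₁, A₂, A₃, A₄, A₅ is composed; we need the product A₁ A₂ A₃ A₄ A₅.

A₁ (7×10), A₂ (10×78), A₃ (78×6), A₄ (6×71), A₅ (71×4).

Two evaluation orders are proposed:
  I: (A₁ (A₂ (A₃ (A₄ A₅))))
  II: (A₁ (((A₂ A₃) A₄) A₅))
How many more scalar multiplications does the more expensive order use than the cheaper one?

5084

Order I = (A₁ (A₂ (A₃ (A₄ A₅)))): (A₄ A₅): 6×71 by 71×4 → 6×4, cost 6·71·4 = 1704; (A₃ (A₄ A₅)): 78×6 by 6×4 → 78×4, cost 78·6·4 = 1872; cumulative 3576; (A₂ (A₃ (A₄ A₅))): 10×78 by 78×4 → 10×4, cost 10·78·4 = 3120; cumulative 6696; (A₁ (A₂ (A₃ (A₄ A₅)))): 7×10 by 10×4 → 7×4, cost 7·10·4 = 280; cumulative 6976. Total 6976.
Order II = (A₁ (((A₂ A₃) A₄) A₅)): (A₂ A₃): 10×78 by 78×6 → 10×6, cost 10·78·6 = 4680; ((A₂ A₃) A₄): 10×6 by 6×71 → 10×71, cost 10·6·71 = 4260; cumulative 8940; (((A₂ A₃) A₄) A₅): 10×71 by 71×4 → 10×4, cost 10·71·4 = 2840; cumulative 11780; (A₁ (((A₂ A₃) A₄) A₅)): 7×10 by 10×4 → 7×4, cost 7·10·4 = 280; cumulative 12060. Total 12060.
Difference: |6976 − 12060| = 5084.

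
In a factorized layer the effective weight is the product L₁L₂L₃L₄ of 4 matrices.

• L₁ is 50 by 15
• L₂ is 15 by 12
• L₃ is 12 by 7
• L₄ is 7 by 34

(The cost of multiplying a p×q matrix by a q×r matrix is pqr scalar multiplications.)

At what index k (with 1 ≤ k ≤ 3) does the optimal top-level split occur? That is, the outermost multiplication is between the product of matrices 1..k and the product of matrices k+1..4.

Adjacent pairs: L₁L₂ = 50·15·12 = 9000; L₂L₃ = 15·12·7 = 1260; L₃L₄ = 12·7·34 = 2856.
Length 3: L₁..L₃: k=1: 0+1260+50·15·7=6510; k=2: 9000+0+50·12·7=13200 → min 6510 | L₂..L₄: k=2: 0+2856+15·12·34=8976; k=3: 1260+0+15·7·34=4830 → min 4830.
Top-level splits: k=1: (L₁..L₁)·(L₂..L₄) → 0+4830+50·15·34 = 30330; k=2: (L₁..L₂)·(L₃..L₄) → 9000+2856+50·12·34 = 32256; k=3: (L₁..L₃)·(L₄..L₄) → 6510+0+50·7·34 = 18410.
Best split is after L₃, i.e. k = 3.

3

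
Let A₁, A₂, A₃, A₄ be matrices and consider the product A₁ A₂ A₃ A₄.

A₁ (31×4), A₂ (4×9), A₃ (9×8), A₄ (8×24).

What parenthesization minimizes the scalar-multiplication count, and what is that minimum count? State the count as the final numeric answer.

4032

Adjacent pairs: A₁A₂ = 31·4·9 = 1116; A₂A₃ = 4·9·8 = 288; A₃A₄ = 9·8·24 = 1728.
Length 3: A₁..A₃: k=1: 0+288+31·4·8=1280; k=2: 1116+0+31·9·8=3348 → min 1280 | A₂..A₄: k=2: 0+1728+4·9·24=2592; k=3: 288+0+4·8·24=1056 → min 1056.
Length 4: A₁..A₄: k=1: 0+1056+31·4·24=4032; k=2: 1116+1728+31·9·24=9540; k=3: 1280+0+31·8·24=7232 → min 4032.
Optimal parenthesization: (A₁ ((A₂ A₃) A₄)) with cost 4032.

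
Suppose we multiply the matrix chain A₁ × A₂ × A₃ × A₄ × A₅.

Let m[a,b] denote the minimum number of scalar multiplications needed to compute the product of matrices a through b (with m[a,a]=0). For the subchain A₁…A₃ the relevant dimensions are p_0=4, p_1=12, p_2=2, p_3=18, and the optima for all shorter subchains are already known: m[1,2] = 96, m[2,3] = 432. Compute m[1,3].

240

m[1,3] = min over k∈[1,2] of m[1,k]+m[k+1,3]+p_{0}·p_k·p_{3}.
k=1: 0 + 432 + 4·12·18 = 1296; k=2: 96 + 0 + 4·2·18 = 240.
Minimum: 240 at k=2.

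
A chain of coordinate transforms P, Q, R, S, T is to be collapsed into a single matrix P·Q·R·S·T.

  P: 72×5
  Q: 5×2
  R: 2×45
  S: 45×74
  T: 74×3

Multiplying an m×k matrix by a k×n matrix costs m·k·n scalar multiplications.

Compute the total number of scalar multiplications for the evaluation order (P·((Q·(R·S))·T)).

(R·S): 2×45 by 45×74 → 2×74, cost 2·45·74 = 6660
(Q·(R·S)): 5×2 by 2×74 → 5×74, cost 5·2·74 = 740; cumulative 7400
((Q·(R·S))·T): 5×74 by 74×3 → 5×3, cost 5·74·3 = 1110; cumulative 8510
(P·((Q·(R·S))·T)): 72×5 by 5×3 → 72×3, cost 72·5·3 = 1080; cumulative 9590
Total: 9590 scalar multiplications.

9590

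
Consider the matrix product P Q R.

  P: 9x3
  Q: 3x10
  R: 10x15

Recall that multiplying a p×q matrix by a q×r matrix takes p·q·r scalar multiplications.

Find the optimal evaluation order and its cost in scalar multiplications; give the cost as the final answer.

(P (Q R)): cost 855.
((P Q) R): cost 1620.
Optimal: (P (Q R)) with cost 855.

855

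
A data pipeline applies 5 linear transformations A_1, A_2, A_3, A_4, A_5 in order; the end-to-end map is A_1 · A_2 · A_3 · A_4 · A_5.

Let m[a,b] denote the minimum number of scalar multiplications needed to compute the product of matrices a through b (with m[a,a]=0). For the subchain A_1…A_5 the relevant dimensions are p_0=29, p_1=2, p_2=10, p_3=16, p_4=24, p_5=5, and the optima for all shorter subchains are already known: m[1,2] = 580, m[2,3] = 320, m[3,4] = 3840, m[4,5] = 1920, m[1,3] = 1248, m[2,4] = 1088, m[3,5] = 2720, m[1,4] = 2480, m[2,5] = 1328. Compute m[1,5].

m[1,5] = min over k∈[1,4] of m[1,k]+m[k+1,5]+p_{0}·p_k·p_{5}.
k=1: 0 + 1328 + 29·2·5 = 1618; k=2: 580 + 2720 + 29·10·5 = 4750; k=3: 1248 + 1920 + 29·16·5 = 5488; k=4: 2480 + 0 + 29·24·5 = 5960.
Minimum: 1618 at k=1.

1618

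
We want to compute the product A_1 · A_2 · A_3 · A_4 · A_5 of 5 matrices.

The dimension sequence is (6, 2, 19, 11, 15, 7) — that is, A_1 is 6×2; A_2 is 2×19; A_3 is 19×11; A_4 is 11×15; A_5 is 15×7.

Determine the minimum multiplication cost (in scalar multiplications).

1042

Adjacent pairs: A_1A_2 = 6·2·19 = 228; A_2A_3 = 2·19·11 = 418; A_3A_4 = 19·11·15 = 3135; A_4A_5 = 11·15·7 = 1155.
Length 3: A_1..A_3: k=1: 0+418+6·2·11=550; k=2: 228+0+6·19·11=1482 → min 550 | A_2..A_4: k=2: 0+3135+2·19·15=3705; k=3: 418+0+2·11·15=748 → min 748 | A_3..A_5: k=3: 0+1155+19·11·7=2618; k=4: 3135+0+19·15·7=5130 → min 2618.
Length 4: A_1..A_4: k=1: 0+748+6·2·15=928; k=2: 228+3135+6·19·15=5073; k=3: 550+0+6·11·15=1540 → min 928 | A_2..A_5: k=2: 0+2618+2·19·7=2884; k=3: 418+1155+2·11·7=1727; k=4: 748+0+2·15·7=958 → min 958.
Length 5: A_1..A_5: k=1: 0+958+6·2·7=1042; k=2: 228+2618+6·19·7=3644; k=3: 550+1155+6·11·7=2167; k=4: 928+0+6·15·7=1558 → min 1042.
Optimal order: (A_1 · (((A_2 · A_3) · A_4) · A_5)) with cost 1042.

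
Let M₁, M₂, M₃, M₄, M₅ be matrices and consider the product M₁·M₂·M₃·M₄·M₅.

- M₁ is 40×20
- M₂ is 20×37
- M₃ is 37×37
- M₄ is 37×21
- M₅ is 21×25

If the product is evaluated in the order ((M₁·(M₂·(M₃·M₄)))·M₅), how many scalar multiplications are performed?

82089

(M₃·M₄): 37×37 by 37×21 → 37×21, cost 37·37·21 = 28749
(M₂·(M₃·M₄)): 20×37 by 37×21 → 20×21, cost 20·37·21 = 15540; cumulative 44289
(M₁·(M₂·(M₃·M₄))): 40×20 by 20×21 → 40×21, cost 40·20·21 = 16800; cumulative 61089
((M₁·(M₂·(M₃·M₄)))·M₅): 40×21 by 21×25 → 40×25, cost 40·21·25 = 21000; cumulative 82089
Total: 82089 scalar multiplications.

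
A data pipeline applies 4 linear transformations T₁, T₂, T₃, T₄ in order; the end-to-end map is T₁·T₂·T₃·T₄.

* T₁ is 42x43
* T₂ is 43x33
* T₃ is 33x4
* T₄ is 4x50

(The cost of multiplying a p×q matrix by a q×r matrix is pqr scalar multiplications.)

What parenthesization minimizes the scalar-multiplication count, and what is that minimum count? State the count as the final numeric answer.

21300

Adjacent pairs: T₁T₂ = 42·43·33 = 59598; T₂T₃ = 43·33·4 = 5676; T₃T₄ = 33·4·50 = 6600.
Length 3: T₁..T₃: k=1: 0+5676+42·43·4=12900; k=2: 59598+0+42·33·4=65142 → min 12900 | T₂..T₄: k=2: 0+6600+43·33·50=77550; k=3: 5676+0+43·4·50=14276 → min 14276.
Length 4: T₁..T₄: k=1: 0+14276+42·43·50=104576; k=2: 59598+6600+42·33·50=135498; k=3: 12900+0+42·4·50=21300 → min 21300.
Optimal parenthesization: ((T₁·(T₂·T₃))·T₄) with cost 21300.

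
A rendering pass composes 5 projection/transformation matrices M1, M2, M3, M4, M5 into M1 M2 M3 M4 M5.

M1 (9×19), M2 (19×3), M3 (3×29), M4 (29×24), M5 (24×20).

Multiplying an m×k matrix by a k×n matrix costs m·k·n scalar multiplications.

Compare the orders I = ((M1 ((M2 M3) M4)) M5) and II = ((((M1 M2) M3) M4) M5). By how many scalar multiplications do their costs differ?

Order I = ((M1 ((M2 M3) M4)) M5): (M2 M3): 19×3 by 3×29 → 19×29, cost 19·3·29 = 1653; ((M2 M3) M4): 19×29 by 29×24 → 19×24, cost 19·29·24 = 13224; cumulative 14877; (M1 ((M2 M3) M4)): 9×19 by 19×24 → 9×24, cost 9·19·24 = 4104; cumulative 18981; ((M1 ((M2 M3) M4)) M5): 9×24 by 24×20 → 9×20, cost 9·24·20 = 4320; cumulative 23301. Total 23301.
Order II = ((((M1 M2) M3) M4) M5): (M1 M2): 9×19 by 19×3 → 9×3, cost 9·19·3 = 513; ((M1 M2) M3): 9×3 by 3×29 → 9×29, cost 9·3·29 = 783; cumulative 1296; (((M1 M2) M3) M4): 9×29 by 29×24 → 9×24, cost 9·29·24 = 6264; cumulative 7560; ((((M1 M2) M3) M4) M5): 9×24 by 24×20 → 9×20, cost 9·24·20 = 4320; cumulative 11880. Total 11880.
Difference: |23301 − 11880| = 11421.

11421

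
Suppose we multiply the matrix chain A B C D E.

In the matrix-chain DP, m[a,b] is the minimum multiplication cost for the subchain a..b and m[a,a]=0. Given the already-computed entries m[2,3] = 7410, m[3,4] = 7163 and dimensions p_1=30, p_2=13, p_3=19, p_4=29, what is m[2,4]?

18473

m[2,4] = min over k∈[2,3] of m[2,k]+m[k+1,4]+p_{1}·p_k·p_{4}.
k=2: 0 + 7163 + 30·13·29 = 18473; k=3: 7410 + 0 + 30·19·29 = 23940.
Minimum: 18473 at k=2.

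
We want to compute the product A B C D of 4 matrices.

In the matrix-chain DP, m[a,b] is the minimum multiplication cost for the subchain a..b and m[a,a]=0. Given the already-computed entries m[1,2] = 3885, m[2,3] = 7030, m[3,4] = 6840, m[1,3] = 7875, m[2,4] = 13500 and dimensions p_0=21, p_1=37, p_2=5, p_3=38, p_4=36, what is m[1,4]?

m[1,4] = min over k∈[1,3] of m[1,k]+m[k+1,4]+p_{0}·p_k·p_{4}.
k=1: 0 + 13500 + 21·37·36 = 41472; k=2: 3885 + 6840 + 21·5·36 = 14505; k=3: 7875 + 0 + 21·38·36 = 36603.
Minimum: 14505 at k=2.

14505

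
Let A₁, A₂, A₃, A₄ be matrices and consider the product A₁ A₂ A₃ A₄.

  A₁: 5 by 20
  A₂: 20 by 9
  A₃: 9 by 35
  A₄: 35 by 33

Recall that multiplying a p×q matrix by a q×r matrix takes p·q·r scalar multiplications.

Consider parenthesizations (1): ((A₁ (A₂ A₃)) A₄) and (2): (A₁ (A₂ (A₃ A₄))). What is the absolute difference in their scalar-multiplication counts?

4060

Order (1) = ((A₁ (A₂ A₃)) A₄): (A₂ A₃): 20×9 by 9×35 → 20×35, cost 20·9·35 = 6300; (A₁ (A₂ A₃)): 5×20 by 20×35 → 5×35, cost 5·20·35 = 3500; cumulative 9800; ((A₁ (A₂ A₃)) A₄): 5×35 by 35×33 → 5×33, cost 5·35·33 = 5775; cumulative 15575. Total 15575.
Order (2) = (A₁ (A₂ (A₃ A₄))): (A₃ A₄): 9×35 by 35×33 → 9×33, cost 9·35·33 = 10395; (A₂ (A₃ A₄)): 20×9 by 9×33 → 20×33, cost 20·9·33 = 5940; cumulative 16335; (A₁ (A₂ (A₃ A₄))): 5×20 by 20×33 → 5×33, cost 5·20·33 = 3300; cumulative 19635. Total 19635.
Difference: |15575 − 19635| = 4060.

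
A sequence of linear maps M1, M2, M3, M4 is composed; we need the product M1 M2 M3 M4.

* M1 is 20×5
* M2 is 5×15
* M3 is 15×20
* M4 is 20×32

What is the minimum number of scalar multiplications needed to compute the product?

7900

Adjacent pairs: M1M2 = 20·5·15 = 1500; M2M3 = 5·15·20 = 1500; M3M4 = 15·20·32 = 9600.
Length 3: M1..M3: k=1: 0+1500+20·5·20=3500; k=2: 1500+0+20·15·20=7500 → min 3500 | M2..M4: k=2: 0+9600+5·15·32=12000; k=3: 1500+0+5·20·32=4700 → min 4700.
Length 4: M1..M4: k=1: 0+4700+20·5·32=7900; k=2: 1500+9600+20·15·32=20700; k=3: 3500+0+20·20·32=16300 → min 7900.
Optimal order: (M1 ((M2 M3) M4)) with cost 7900.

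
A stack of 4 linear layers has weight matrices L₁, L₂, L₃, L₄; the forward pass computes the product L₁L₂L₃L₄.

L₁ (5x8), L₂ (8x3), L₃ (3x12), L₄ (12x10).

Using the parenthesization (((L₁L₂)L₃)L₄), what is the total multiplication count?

900

(L₁L₂): 5×8 by 8×3 → 5×3, cost 5·8·3 = 120
((L₁L₂)L₃): 5×3 by 3×12 → 5×12, cost 5·3·12 = 180; cumulative 300
(((L₁L₂)L₃)L₄): 5×12 by 12×10 → 5×10, cost 5·12·10 = 600; cumulative 900
Total: 900 scalar multiplications.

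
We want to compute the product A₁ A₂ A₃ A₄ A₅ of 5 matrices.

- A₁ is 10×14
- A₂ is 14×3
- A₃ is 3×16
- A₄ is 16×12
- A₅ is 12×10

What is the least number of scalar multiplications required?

Adjacent pairs: A₁A₂ = 10·14·3 = 420; A₂A₃ = 14·3·16 = 672; A₃A₄ = 3·16·12 = 576; A₄A₅ = 16·12·10 = 1920.
Length 3: A₁..A₃: k=1: 0+672+10·14·16=2912; k=2: 420+0+10·3·16=900 → min 900 | A₂..A₄: k=2: 0+576+14·3·12=1080; k=3: 672+0+14·16·12=3360 → min 1080 | A₃..A₅: k=3: 0+1920+3·16·10=2400; k=4: 576+0+3·12·10=936 → min 936.
Length 4: A₁..A₄: k=1: 0+1080+10·14·12=2760; k=2: 420+576+10·3·12=1356; k=3: 900+0+10·16·12=2820 → min 1356 | A₂..A₅: k=2: 0+936+14·3·10=1356; k=3: 672+1920+14·16·10=4832; k=4: 1080+0+14·12·10=2760 → min 1356.
Length 5: A₁..A₅: k=1: 0+1356+10·14·10=2756; k=2: 420+936+10·3·10=1656; k=3: 900+1920+10·16·10=4420; k=4: 1356+0+10·12·10=2556 → min 1656.
Optimal order: ((A₁ A₂) ((A₃ A₄) A₅)) with cost 1656.

1656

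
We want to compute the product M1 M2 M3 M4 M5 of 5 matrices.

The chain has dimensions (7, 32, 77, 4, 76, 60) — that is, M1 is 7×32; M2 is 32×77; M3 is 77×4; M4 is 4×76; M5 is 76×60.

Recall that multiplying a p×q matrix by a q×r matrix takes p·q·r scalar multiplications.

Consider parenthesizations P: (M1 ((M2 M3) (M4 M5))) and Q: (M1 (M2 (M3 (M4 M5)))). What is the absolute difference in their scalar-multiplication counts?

148784

Order P = (M1 ((M2 M3) (M4 M5))): (M2 M3): 32×77 by 77×4 → 32×4, cost 32·77·4 = 9856; (M4 M5): 4×76 by 76×60 → 4×60, cost 4·76·60 = 18240; ((M2 M3) (M4 M5)): 32×4 by 4×60 → 32×60, cost 32·4·60 = 7680; cumulative 35776; (M1 ((M2 M3) (M4 M5))): 7×32 by 32×60 → 7×60, cost 7·32·60 = 13440; cumulative 49216. Total 49216.
Order Q = (M1 (M2 (M3 (M4 M5)))): (M4 M5): 4×76 by 76×60 → 4×60, cost 4·76·60 = 18240; (M3 (M4 M5)): 77×4 by 4×60 → 77×60, cost 77·4·60 = 18480; cumulative 36720; (M2 (M3 (M4 M5))): 32×77 by 77×60 → 32×60, cost 32·77·60 = 147840; cumulative 184560; (M1 (M2 (M3 (M4 M5)))): 7×32 by 32×60 → 7×60, cost 7·32·60 = 13440; cumulative 198000. Total 198000.
Difference: |49216 − 198000| = 148784.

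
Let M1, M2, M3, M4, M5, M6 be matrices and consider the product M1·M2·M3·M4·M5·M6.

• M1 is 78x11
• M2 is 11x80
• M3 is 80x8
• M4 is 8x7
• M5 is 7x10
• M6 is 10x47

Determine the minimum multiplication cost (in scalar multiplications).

42614

Adjacent pairs: M1M2 = 78·11·80 = 68640; M2M3 = 11·80·8 = 7040; M3M4 = 80·8·7 = 4480; M4M5 = 8·7·10 = 560; M5M6 = 7·10·47 = 3290.
Length 3: M1..M3: k=1: 0+7040+78·11·8=13904; k=2: 68640+0+78·80·8=118560 → min 13904 | M2..M4: k=2: 0+4480+11·80·7=10640; k=3: 7040+0+11·8·7=7656 → min 7656 | M3..M5: k=3: 0+560+80·8·10=6960; k=4: 4480+0+80·7·10=10080 → min 6960 | M4..M6: k=4: 0+3290+8·7·47=5922; k=5: 560+0+8·10·47=4320 → min 4320.
Length 4: M1..M4: k=1: 0+7656+78·11·7=13662; k=2: 68640+4480+78·80·7=116800; k=3: 13904+0+78·8·7=18272 → min 13662 | M2..M5: k=2: 0+6960+11·80·10=15760; k=3: 7040+560+11·8·10=8480; k=4: 7656+0+11·7·10=8426 → min 8426 | M3..M6: k=3: 0+4320+80·8·47=34400; k=4: 4480+3290+80·7·47=34090; k=5: 6960+0+80·10·47=44560 → min 34090.
Length 5: M1..M5: k=1: 0+8426+78·11·10=17006; k=2: 68640+6960+78·80·10=138000; k=3: 13904+560+78·8·10=20704; k=4: 13662+0+78·7·10=19122 → min 17006 | M2..M6: k=2: 0+34090+11·80·47=75450; k=3: 7040+4320+11·8·47=15496; k=4: 7656+3290+11·7·47=14565; k=5: 8426+0+11·10·47=13596 → min 13596.
Length 6: M1..M6: k=1: 0+13596+78·11·47=53922; k=2: 68640+34090+78·80·47=396010; k=3: 13904+4320+78·8·47=47552; k=4: 13662+3290+78·7·47=42614; k=5: 17006+0+78·10·47=53666 → min 42614.
Optimal order: ((M1·((M2·M3)·M4))·(M5·M6)) with cost 42614.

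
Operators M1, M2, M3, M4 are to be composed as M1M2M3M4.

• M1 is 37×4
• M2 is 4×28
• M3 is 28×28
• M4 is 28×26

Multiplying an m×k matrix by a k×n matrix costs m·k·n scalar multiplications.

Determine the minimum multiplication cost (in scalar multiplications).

Adjacent pairs: M1M2 = 37·4·28 = 4144; M2M3 = 4·28·28 = 3136; M3M4 = 28·28·26 = 20384.
Length 3: M1..M3: k=1: 0+3136+37·4·28=7280; k=2: 4144+0+37·28·28=33152 → min 7280 | M2..M4: k=2: 0+20384+4·28·26=23296; k=3: 3136+0+4·28·26=6048 → min 6048.
Length 4: M1..M4: k=1: 0+6048+37·4·26=9896; k=2: 4144+20384+37·28·26=51464; k=3: 7280+0+37·28·26=34216 → min 9896.
Optimal order: (M1((M2M3)M4)) with cost 9896.

9896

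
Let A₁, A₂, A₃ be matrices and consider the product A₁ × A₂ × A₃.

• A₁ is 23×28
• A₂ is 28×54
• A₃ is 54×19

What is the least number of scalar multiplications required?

40964

Order (A₁ × (A₂ × A₃)): (A₂ × A₃): 28×54 by 54×19 → 28×19, cost 28·54·19 = 28728; (A₁ × (A₂ × A₃)): 23×28 by 28×19 → 23×19, cost 23·28·19 = 12236; cumulative 40964. Total 40964.
Order ((A₁ × A₂) × A₃): (A₁ × A₂): 23×28 by 28×54 → 23×54, cost 23·28·54 = 34776; ((A₁ × A₂) × A₃): 23×54 by 54×19 → 23×19, cost 23·54·19 = 23598; cumulative 58374. Total 58374.
Minimum: 40964.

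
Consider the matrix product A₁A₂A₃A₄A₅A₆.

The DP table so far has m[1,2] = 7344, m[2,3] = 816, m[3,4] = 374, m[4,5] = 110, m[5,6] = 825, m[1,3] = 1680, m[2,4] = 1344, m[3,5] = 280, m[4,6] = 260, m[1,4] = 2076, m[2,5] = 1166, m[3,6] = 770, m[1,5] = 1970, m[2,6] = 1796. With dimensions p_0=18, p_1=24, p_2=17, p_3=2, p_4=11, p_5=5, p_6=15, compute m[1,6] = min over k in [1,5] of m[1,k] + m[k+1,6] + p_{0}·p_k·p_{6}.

m[1,6] = min over k∈[1,5] of m[1,k]+m[k+1,6]+p_{0}·p_k·p_{6}.
k=1: 0 + 1796 + 18·24·15 = 8276; k=2: 7344 + 770 + 18·17·15 = 12704; k=3: 1680 + 260 + 18·2·15 = 2480; k=4: 2076 + 825 + 18·11·15 = 5871; k=5: 1970 + 0 + 18·5·15 = 3320.
Minimum: 2480 at k=3.

2480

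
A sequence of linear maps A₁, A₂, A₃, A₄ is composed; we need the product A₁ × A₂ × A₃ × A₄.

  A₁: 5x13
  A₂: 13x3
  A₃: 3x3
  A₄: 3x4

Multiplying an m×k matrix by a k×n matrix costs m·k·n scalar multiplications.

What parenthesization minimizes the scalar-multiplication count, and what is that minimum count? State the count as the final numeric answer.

291

Adjacent pairs: A₁A₂ = 5·13·3 = 195; A₂A₃ = 13·3·3 = 117; A₃A₄ = 3·3·4 = 36.
Length 3: A₁..A₃: k=1: 0+117+5·13·3=312; k=2: 195+0+5·3·3=240 → min 240 | A₂..A₄: k=2: 0+36+13·3·4=192; k=3: 117+0+13·3·4=273 → min 192.
Length 4: A₁..A₄: k=1: 0+192+5·13·4=452; k=2: 195+36+5·3·4=291; k=3: 240+0+5·3·4=300 → min 291.
Optimal parenthesization: ((A₁ × A₂) × (A₃ × A₄)) with cost 291.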